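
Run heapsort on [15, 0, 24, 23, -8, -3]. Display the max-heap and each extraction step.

Build heap: [24, 23, 15, 0, -8, -3]
Extract 24: [23, 0, 15, -3, -8, 24]
Extract 23: [15, 0, -8, -3, 23, 24]
Extract 15: [0, -3, -8, 15, 23, 24]
Extract 0: [-3, -8, 0, 15, 23, 24]
Extract -3: [-8, -3, 0, 15, 23, 24]


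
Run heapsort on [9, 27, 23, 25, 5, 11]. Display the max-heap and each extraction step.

Build heap: [27, 25, 23, 9, 5, 11]
Extract 27: [25, 11, 23, 9, 5, 27]
Extract 25: [23, 11, 5, 9, 25, 27]
Extract 23: [11, 9, 5, 23, 25, 27]
Extract 11: [9, 5, 11, 23, 25, 27]
Extract 9: [5, 9, 11, 23, 25, 27]


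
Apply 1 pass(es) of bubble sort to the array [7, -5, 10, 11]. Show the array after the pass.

After pass 1: [-5, 7, 10, 11] (1 swaps)
Total swaps: 1


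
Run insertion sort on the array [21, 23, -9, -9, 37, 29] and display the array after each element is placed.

First element 21 is already 'sorted'
Insert 23: shifted 0 elements -> [21, 23, -9, -9, 37, 29]
Insert -9: shifted 2 elements -> [-9, 21, 23, -9, 37, 29]
Insert -9: shifted 2 elements -> [-9, -9, 21, 23, 37, 29]
Insert 37: shifted 0 elements -> [-9, -9, 21, 23, 37, 29]
Insert 29: shifted 1 elements -> [-9, -9, 21, 23, 29, 37]


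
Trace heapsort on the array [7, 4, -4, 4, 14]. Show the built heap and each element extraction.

Build heap: [14, 7, -4, 4, 4]
Extract 14: [7, 4, -4, 4, 14]
Extract 7: [4, 4, -4, 7, 14]
Extract 4: [4, -4, 4, 7, 14]
Extract 4: [-4, 4, 4, 7, 14]


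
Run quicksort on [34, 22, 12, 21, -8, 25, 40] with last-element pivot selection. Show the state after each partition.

Partition 1: pivot=40 at index 6 -> [34, 22, 12, 21, -8, 25, 40]
Partition 2: pivot=25 at index 4 -> [22, 12, 21, -8, 25, 34, 40]
Partition 3: pivot=-8 at index 0 -> [-8, 12, 21, 22, 25, 34, 40]
Partition 4: pivot=22 at index 3 -> [-8, 12, 21, 22, 25, 34, 40]
Partition 5: pivot=21 at index 2 -> [-8, 12, 21, 22, 25, 34, 40]


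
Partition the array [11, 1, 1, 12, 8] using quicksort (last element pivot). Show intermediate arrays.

Partition 1: pivot=8 at index 2 -> [1, 1, 8, 12, 11]
Partition 2: pivot=1 at index 1 -> [1, 1, 8, 12, 11]
Partition 3: pivot=11 at index 3 -> [1, 1, 8, 11, 12]


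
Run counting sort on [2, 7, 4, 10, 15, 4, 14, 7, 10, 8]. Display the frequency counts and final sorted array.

Count array: [0, 0, 1, 0, 2, 0, 0, 2, 1, 0, 2, 0, 0, 0, 1, 1]
(count[i] = number of elements equal to i)
Cumulative count: [0, 0, 1, 1, 3, 3, 3, 5, 6, 6, 8, 8, 8, 8, 9, 10]
Sorted: [2, 4, 4, 7, 7, 8, 10, 10, 14, 15]


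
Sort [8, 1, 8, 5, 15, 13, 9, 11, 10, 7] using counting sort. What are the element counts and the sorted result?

Count array: [0, 1, 0, 0, 0, 1, 0, 1, 2, 1, 1, 1, 0, 1, 0, 1]
(count[i] = number of elements equal to i)
Cumulative count: [0, 1, 1, 1, 1, 2, 2, 3, 5, 6, 7, 8, 8, 9, 9, 10]
Sorted: [1, 5, 7, 8, 8, 9, 10, 11, 13, 15]


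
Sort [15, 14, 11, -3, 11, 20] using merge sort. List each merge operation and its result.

Divide and conquer:
  Merge [14] + [11] -> [11, 14]
  Merge [15] + [11, 14] -> [11, 14, 15]
  Merge [11] + [20] -> [11, 20]
  Merge [-3] + [11, 20] -> [-3, 11, 20]
  Merge [11, 14, 15] + [-3, 11, 20] -> [-3, 11, 11, 14, 15, 20]


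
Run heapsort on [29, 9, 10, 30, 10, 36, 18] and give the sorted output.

Build heap: [36, 30, 29, 9, 10, 10, 18]
Extract 36: [30, 18, 29, 9, 10, 10, 36]
Extract 30: [29, 18, 10, 9, 10, 30, 36]
Extract 29: [18, 10, 10, 9, 29, 30, 36]
Extract 18: [10, 9, 10, 18, 29, 30, 36]
Extract 10: [10, 9, 10, 18, 29, 30, 36]
Extract 10: [9, 10, 10, 18, 29, 30, 36]


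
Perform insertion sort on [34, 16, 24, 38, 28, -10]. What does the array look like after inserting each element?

First element 34 is already 'sorted'
Insert 16: shifted 1 elements -> [16, 34, 24, 38, 28, -10]
Insert 24: shifted 1 elements -> [16, 24, 34, 38, 28, -10]
Insert 38: shifted 0 elements -> [16, 24, 34, 38, 28, -10]
Insert 28: shifted 2 elements -> [16, 24, 28, 34, 38, -10]
Insert -10: shifted 5 elements -> [-10, 16, 24, 28, 34, 38]


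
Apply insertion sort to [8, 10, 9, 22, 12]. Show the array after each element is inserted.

First element 8 is already 'sorted'
Insert 10: shifted 0 elements -> [8, 10, 9, 22, 12]
Insert 9: shifted 1 elements -> [8, 9, 10, 22, 12]
Insert 22: shifted 0 elements -> [8, 9, 10, 22, 12]
Insert 12: shifted 1 elements -> [8, 9, 10, 12, 22]


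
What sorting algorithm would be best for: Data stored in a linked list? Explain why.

Best choice: Merge sort
Reason: Merge sort doesn't require random access; can be done in O(1) extra space for linked lists


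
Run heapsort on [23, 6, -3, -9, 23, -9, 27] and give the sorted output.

Build heap: [27, 23, 23, -9, 6, -9, -3]
Extract 27: [23, 6, 23, -9, -3, -9, 27]
Extract 23: [23, 6, -9, -9, -3, 23, 27]
Extract 23: [6, -3, -9, -9, 23, 23, 27]
Extract 6: [-3, -9, -9, 6, 23, 23, 27]
Extract -3: [-9, -9, -3, 6, 23, 23, 27]
Extract -9: [-9, -9, -3, 6, 23, 23, 27]


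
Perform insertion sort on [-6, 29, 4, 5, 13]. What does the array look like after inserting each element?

First element -6 is already 'sorted'
Insert 29: shifted 0 elements -> [-6, 29, 4, 5, 13]
Insert 4: shifted 1 elements -> [-6, 4, 29, 5, 13]
Insert 5: shifted 1 elements -> [-6, 4, 5, 29, 13]
Insert 13: shifted 1 elements -> [-6, 4, 5, 13, 29]


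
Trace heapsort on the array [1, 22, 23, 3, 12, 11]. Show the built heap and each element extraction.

Build heap: [23, 22, 11, 3, 12, 1]
Extract 23: [22, 12, 11, 3, 1, 23]
Extract 22: [12, 3, 11, 1, 22, 23]
Extract 12: [11, 3, 1, 12, 22, 23]
Extract 11: [3, 1, 11, 12, 22, 23]
Extract 3: [1, 3, 11, 12, 22, 23]


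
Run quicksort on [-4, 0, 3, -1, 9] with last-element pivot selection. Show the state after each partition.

Partition 1: pivot=9 at index 4 -> [-4, 0, 3, -1, 9]
Partition 2: pivot=-1 at index 1 -> [-4, -1, 3, 0, 9]
Partition 3: pivot=0 at index 2 -> [-4, -1, 0, 3, 9]


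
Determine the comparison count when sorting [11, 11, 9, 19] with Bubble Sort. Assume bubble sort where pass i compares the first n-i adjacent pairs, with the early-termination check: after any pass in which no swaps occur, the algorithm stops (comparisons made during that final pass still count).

Pass 1: compare adjacent pairs (0,1)..(2,3) = 3 comparison(s), 1 swap(s) -> [11, 9, 11, 19]
Pass 2: compare adjacent pairs (0,1)..(1,2) = 2 comparison(s), 1 swap(s) -> [9, 11, 11, 19]
Pass 3: compare adjacent pairs (0,1)..(0,1) = 1 comparison(s), 0 swap(s) -> [9, 11, 11, 19]
No swaps in this pass, so bubble sort stops here.
Total comparisons: 3 + 2 + 1 = 6


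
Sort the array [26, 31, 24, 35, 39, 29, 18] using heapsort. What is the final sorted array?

Build heap: [39, 35, 29, 26, 31, 24, 18]
Extract 39: [35, 31, 29, 26, 18, 24, 39]
Extract 35: [31, 26, 29, 24, 18, 35, 39]
Extract 31: [29, 26, 18, 24, 31, 35, 39]
Extract 29: [26, 24, 18, 29, 31, 35, 39]
Extract 26: [24, 18, 26, 29, 31, 35, 39]
Extract 24: [18, 24, 26, 29, 31, 35, 39]


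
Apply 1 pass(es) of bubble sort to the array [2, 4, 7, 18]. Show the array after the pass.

After pass 1: [2, 4, 7, 18] (0 swaps)
Total swaps: 0


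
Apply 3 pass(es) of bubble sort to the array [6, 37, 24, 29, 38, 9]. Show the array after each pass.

After pass 1: [6, 24, 29, 37, 9, 38] (3 swaps)
After pass 2: [6, 24, 29, 9, 37, 38] (1 swaps)
After pass 3: [6, 24, 9, 29, 37, 38] (1 swaps)
Total swaps: 5


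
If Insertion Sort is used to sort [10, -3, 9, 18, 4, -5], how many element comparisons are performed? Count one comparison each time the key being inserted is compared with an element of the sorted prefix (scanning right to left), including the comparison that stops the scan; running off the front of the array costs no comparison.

Insert -3: 10 > -3 (shift), reached front = 1 comparison(s) -> [-3, 10, 9, 18, 4, -5]
Insert 9: 10 > 9 (shift), -3 <= 9 (stop) = 2 comparison(s) -> [-3, 9, 10, 18, 4, -5]
Insert 18: 10 <= 18 (stop) = 1 comparison(s) -> [-3, 9, 10, 18, 4, -5]
Insert 4: 18 > 4 (shift), 10 > 4 (shift), 9 > 4 (shift), -3 <= 4 (stop) = 4 comparison(s) -> [-3, 4, 9, 10, 18, -5]
Insert -5: 18 > -5 (shift), 10 > -5 (shift), 9 > -5 (shift), 4 > -5 (shift), -3 > -5 (shift), reached front = 5 comparison(s) -> [-5, -3, 4, 9, 10, 18]
Total comparisons: 1 + 2 + 1 + 4 + 5 = 13


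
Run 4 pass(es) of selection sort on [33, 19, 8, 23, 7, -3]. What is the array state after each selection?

Pass 1: Select minimum -3 at index 5, swap -> [-3, 19, 8, 23, 7, 33]
Pass 2: Select minimum 7 at index 4, swap -> [-3, 7, 8, 23, 19, 33]
Pass 3: Select minimum 8 at index 2, swap -> [-3, 7, 8, 23, 19, 33]
Pass 4: Select minimum 19 at index 4, swap -> [-3, 7, 8, 19, 23, 33]


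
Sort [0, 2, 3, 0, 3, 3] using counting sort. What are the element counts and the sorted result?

Count array: [2, 0, 1, 3]
(count[i] = number of elements equal to i)
Cumulative count: [2, 2, 3, 6]
Sorted: [0, 0, 2, 3, 3, 3]


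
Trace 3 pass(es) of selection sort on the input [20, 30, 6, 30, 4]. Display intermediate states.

Pass 1: Select minimum 4 at index 4, swap -> [4, 30, 6, 30, 20]
Pass 2: Select minimum 6 at index 2, swap -> [4, 6, 30, 30, 20]
Pass 3: Select minimum 20 at index 4, swap -> [4, 6, 20, 30, 30]


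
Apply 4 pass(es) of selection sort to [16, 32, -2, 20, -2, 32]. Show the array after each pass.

Pass 1: Select minimum -2 at index 2, swap -> [-2, 32, 16, 20, -2, 32]
Pass 2: Select minimum -2 at index 4, swap -> [-2, -2, 16, 20, 32, 32]
Pass 3: Select minimum 16 at index 2, swap -> [-2, -2, 16, 20, 32, 32]
Pass 4: Select minimum 20 at index 3, swap -> [-2, -2, 16, 20, 32, 32]


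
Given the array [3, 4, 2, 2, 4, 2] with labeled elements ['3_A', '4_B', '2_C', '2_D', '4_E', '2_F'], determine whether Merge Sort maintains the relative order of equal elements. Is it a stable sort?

Trace Merge Sort on the labeled array (the key is the number; the letter only tracks identity):
  Merge [4_B] + [2_C] -> [2_C, 4_B]
  Merge [3_A] + [2_C, 4_B] -> [2_C, 3_A, 4_B]
  Merge [4_E] + [2_F] -> [2_F, 4_E]
  Merge [2_D] + [2_F, 4_E] -> [2_D, 2_F, 4_E]
  Merge [2_C, 3_A, 4_B] + [2_D, 2_F, 4_E] -> [2_C, 2_D, 2_F, 3_A, 4_B, 4_E]
Final order: [2_C, 2_D, 2_F, 3_A, 4_B, 4_E]
Equal keys:
  value 2: originally 2_C, 2_D, 2_F; after sorting 2_C, 2_D, 2_F -> order preserved
  value 4: originally 4_B, 4_E; after sorting 4_B, 4_E -> order preserved
All equal keys kept their original relative order. Merge Sort is stable: when the heads of the two halves are equal the merge takes from the left half first.
Answer: Stable


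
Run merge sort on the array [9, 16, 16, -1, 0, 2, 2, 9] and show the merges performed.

Divide and conquer:
  Merge [9] + [16] -> [9, 16]
  Merge [16] + [-1] -> [-1, 16]
  Merge [9, 16] + [-1, 16] -> [-1, 9, 16, 16]
  Merge [0] + [2] -> [0, 2]
  Merge [2] + [9] -> [2, 9]
  Merge [0, 2] + [2, 9] -> [0, 2, 2, 9]
  Merge [-1, 9, 16, 16] + [0, 2, 2, 9] -> [-1, 0, 2, 2, 9, 9, 16, 16]


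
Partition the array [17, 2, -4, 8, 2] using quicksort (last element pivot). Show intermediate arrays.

Partition 1: pivot=2 at index 2 -> [2, -4, 2, 8, 17]
Partition 2: pivot=-4 at index 0 -> [-4, 2, 2, 8, 17]
Partition 3: pivot=17 at index 4 -> [-4, 2, 2, 8, 17]


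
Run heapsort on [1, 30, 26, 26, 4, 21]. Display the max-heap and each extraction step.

Build heap: [30, 26, 26, 1, 4, 21]
Extract 30: [26, 21, 26, 1, 4, 30]
Extract 26: [26, 21, 4, 1, 26, 30]
Extract 26: [21, 1, 4, 26, 26, 30]
Extract 21: [4, 1, 21, 26, 26, 30]
Extract 4: [1, 4, 21, 26, 26, 30]


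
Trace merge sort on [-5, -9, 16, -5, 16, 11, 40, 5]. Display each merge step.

Divide and conquer:
  Merge [-5] + [-9] -> [-9, -5]
  Merge [16] + [-5] -> [-5, 16]
  Merge [-9, -5] + [-5, 16] -> [-9, -5, -5, 16]
  Merge [16] + [11] -> [11, 16]
  Merge [40] + [5] -> [5, 40]
  Merge [11, 16] + [5, 40] -> [5, 11, 16, 40]
  Merge [-9, -5, -5, 16] + [5, 11, 16, 40] -> [-9, -5, -5, 5, 11, 16, 16, 40]


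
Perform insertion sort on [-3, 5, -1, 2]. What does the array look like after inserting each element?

First element -3 is already 'sorted'
Insert 5: shifted 0 elements -> [-3, 5, -1, 2]
Insert -1: shifted 1 elements -> [-3, -1, 5, 2]
Insert 2: shifted 1 elements -> [-3, -1, 2, 5]


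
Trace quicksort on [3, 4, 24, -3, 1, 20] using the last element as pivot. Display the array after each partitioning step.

Partition 1: pivot=20 at index 4 -> [3, 4, -3, 1, 20, 24]
Partition 2: pivot=1 at index 1 -> [-3, 1, 3, 4, 20, 24]
Partition 3: pivot=4 at index 3 -> [-3, 1, 3, 4, 20, 24]


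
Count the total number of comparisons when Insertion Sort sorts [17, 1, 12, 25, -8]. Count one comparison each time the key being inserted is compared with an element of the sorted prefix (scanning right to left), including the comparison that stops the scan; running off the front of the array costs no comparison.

Insert 1: 17 > 1 (shift), reached front = 1 comparison(s) -> [1, 17, 12, 25, -8]
Insert 12: 17 > 12 (shift), 1 <= 12 (stop) = 2 comparison(s) -> [1, 12, 17, 25, -8]
Insert 25: 17 <= 25 (stop) = 1 comparison(s) -> [1, 12, 17, 25, -8]
Insert -8: 25 > -8 (shift), 17 > -8 (shift), 12 > -8 (shift), 1 > -8 (shift), reached front = 4 comparison(s) -> [-8, 1, 12, 17, 25]
Total comparisons: 1 + 2 + 1 + 4 = 8


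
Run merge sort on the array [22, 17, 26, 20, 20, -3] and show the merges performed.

Divide and conquer:
  Merge [17] + [26] -> [17, 26]
  Merge [22] + [17, 26] -> [17, 22, 26]
  Merge [20] + [-3] -> [-3, 20]
  Merge [20] + [-3, 20] -> [-3, 20, 20]
  Merge [17, 22, 26] + [-3, 20, 20] -> [-3, 17, 20, 20, 22, 26]


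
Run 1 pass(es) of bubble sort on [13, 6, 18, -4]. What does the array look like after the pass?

After pass 1: [6, 13, -4, 18] (2 swaps)
Total swaps: 2


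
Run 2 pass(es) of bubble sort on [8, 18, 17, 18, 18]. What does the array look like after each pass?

After pass 1: [8, 17, 18, 18, 18] (1 swaps)
After pass 2: [8, 17, 18, 18, 18] (0 swaps)
Total swaps: 1


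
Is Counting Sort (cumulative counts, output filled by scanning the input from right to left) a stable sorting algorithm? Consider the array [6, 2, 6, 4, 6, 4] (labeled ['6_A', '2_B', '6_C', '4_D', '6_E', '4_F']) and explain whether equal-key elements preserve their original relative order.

Trace Counting Sort on the labeled array (the key is the number; the letter only tracks identity):
  Counts for values 0..6: [0, 0, 1, 0, 2, 0, 3]
  Cumulative counts: [0, 0, 1, 1, 3, 3, 6]
  Scan right to left: place 4_F at output index 2
  Scan right to left: place 6_E at output index 5
  Scan right to left: place 4_D at output index 1
  Scan right to left: place 6_C at output index 4
  Scan right to left: place 2_B at output index 0
  Scan right to left: place 6_A at output index 3
  Output: [2_B, 4_D, 4_F, 6_A, 6_C, 6_E]
Equal keys:
  value 4: originally 4_D, 4_F; after sorting 4_D, 4_F -> order preserved
  value 6: originally 6_A, 6_C, 6_E; after sorting 6_A, 6_C, 6_E -> order preserved
All equal keys kept their original relative order. Counting Sort is stable: scanning the input right to left with decreasing cumulative counts places later duplicates at later output positions.
Answer: Stable


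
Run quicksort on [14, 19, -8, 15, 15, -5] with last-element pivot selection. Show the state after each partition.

Partition 1: pivot=-5 at index 1 -> [-8, -5, 14, 15, 15, 19]
Partition 2: pivot=19 at index 5 -> [-8, -5, 14, 15, 15, 19]
Partition 3: pivot=15 at index 4 -> [-8, -5, 14, 15, 15, 19]
Partition 4: pivot=15 at index 3 -> [-8, -5, 14, 15, 15, 19]


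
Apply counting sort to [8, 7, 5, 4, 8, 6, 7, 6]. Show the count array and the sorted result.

Count array: [0, 0, 0, 0, 1, 1, 2, 2, 2]
(count[i] = number of elements equal to i)
Cumulative count: [0, 0, 0, 0, 1, 2, 4, 6, 8]
Sorted: [4, 5, 6, 6, 7, 7, 8, 8]


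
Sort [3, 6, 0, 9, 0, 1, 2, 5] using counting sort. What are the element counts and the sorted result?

Count array: [2, 1, 1, 1, 0, 1, 1, 0, 0, 1]
(count[i] = number of elements equal to i)
Cumulative count: [2, 3, 4, 5, 5, 6, 7, 7, 7, 8]
Sorted: [0, 0, 1, 2, 3, 5, 6, 9]


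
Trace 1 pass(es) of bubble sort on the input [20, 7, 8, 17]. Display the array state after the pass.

After pass 1: [7, 8, 17, 20] (3 swaps)
Total swaps: 3


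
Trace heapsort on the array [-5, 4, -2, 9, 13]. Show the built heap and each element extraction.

Build heap: [13, 9, -2, -5, 4]
Extract 13: [9, 4, -2, -5, 13]
Extract 9: [4, -5, -2, 9, 13]
Extract 4: [-2, -5, 4, 9, 13]
Extract -2: [-5, -2, 4, 9, 13]


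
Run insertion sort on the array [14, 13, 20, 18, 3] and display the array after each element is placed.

First element 14 is already 'sorted'
Insert 13: shifted 1 elements -> [13, 14, 20, 18, 3]
Insert 20: shifted 0 elements -> [13, 14, 20, 18, 3]
Insert 18: shifted 1 elements -> [13, 14, 18, 20, 3]
Insert 3: shifted 4 elements -> [3, 13, 14, 18, 20]


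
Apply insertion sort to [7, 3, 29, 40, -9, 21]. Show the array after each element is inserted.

First element 7 is already 'sorted'
Insert 3: shifted 1 elements -> [3, 7, 29, 40, -9, 21]
Insert 29: shifted 0 elements -> [3, 7, 29, 40, -9, 21]
Insert 40: shifted 0 elements -> [3, 7, 29, 40, -9, 21]
Insert -9: shifted 4 elements -> [-9, 3, 7, 29, 40, 21]
Insert 21: shifted 2 elements -> [-9, 3, 7, 21, 29, 40]


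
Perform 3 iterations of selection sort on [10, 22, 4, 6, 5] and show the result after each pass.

Pass 1: Select minimum 4 at index 2, swap -> [4, 22, 10, 6, 5]
Pass 2: Select minimum 5 at index 4, swap -> [4, 5, 10, 6, 22]
Pass 3: Select minimum 6 at index 3, swap -> [4, 5, 6, 10, 22]


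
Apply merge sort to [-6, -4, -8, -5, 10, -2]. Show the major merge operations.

Divide and conquer:
  Merge [-4] + [-8] -> [-8, -4]
  Merge [-6] + [-8, -4] -> [-8, -6, -4]
  Merge [10] + [-2] -> [-2, 10]
  Merge [-5] + [-2, 10] -> [-5, -2, 10]
  Merge [-8, -6, -4] + [-5, -2, 10] -> [-8, -6, -5, -4, -2, 10]


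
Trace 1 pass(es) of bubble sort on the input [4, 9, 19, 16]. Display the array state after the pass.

After pass 1: [4, 9, 16, 19] (1 swaps)
Total swaps: 1


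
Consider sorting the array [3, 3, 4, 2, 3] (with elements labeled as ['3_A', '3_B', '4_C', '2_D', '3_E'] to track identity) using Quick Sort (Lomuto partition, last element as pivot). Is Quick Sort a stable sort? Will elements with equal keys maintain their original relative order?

Trace Quick Sort on the labeled array (the key is the number; the letter only tracks identity):
  Partition indices 0..4 around pivot 3_E -> [3_A, 3_B, 2_D, 3_E, 4_C]
  Partition indices 0..2 around pivot 2_D -> [2_D, 3_B, 3_A, 3_E, 4_C]
  Partition indices 1..2 around pivot 3_A -> [2_D, 3_B, 3_A, 3_E, 4_C]
Final order: [2_D, 3_B, 3_A, 3_E, 4_C]
Equal keys:
  value 3: originally 3_A, 3_B, 3_E; after sorting 3_B, 3_A, 3_E -> order changed
Equal keys were reordered, so Quick Sort is not stable: partition swaps elements across long distances and can reorder equal keys. (One such input is enough; an unstable sort may happen to preserve order on other inputs, but it gives no guarantee.)
Answer: Not stable


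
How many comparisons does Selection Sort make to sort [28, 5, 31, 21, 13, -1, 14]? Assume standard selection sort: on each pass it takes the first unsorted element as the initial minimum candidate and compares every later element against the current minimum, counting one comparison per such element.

Pass 1: scan indices 1..6 for the minimum = 6 comparison(s); min is -1, place at index 0 -> [-1, 5, 31, 21, 13, 28, 14]
Pass 2: scan indices 2..6 for the minimum = 5 comparison(s); min is 5, place at index 1 -> [-1, 5, 31, 21, 13, 28, 14]
Pass 3: scan indices 3..6 for the minimum = 4 comparison(s); min is 13, place at index 2 -> [-1, 5, 13, 21, 31, 28, 14]
Pass 4: scan indices 4..6 for the minimum = 3 comparison(s); min is 14, place at index 3 -> [-1, 5, 13, 14, 31, 28, 21]
Pass 5: scan indices 5..6 for the minimum = 2 comparison(s); min is 21, place at index 4 -> [-1, 5, 13, 14, 21, 28, 31]
Pass 6: scan indices 6..6 for the minimum = 1 comparison(s); min is 28, place at index 5 -> [-1, 5, 13, 14, 21, 28, 31]
Selection sort always scans the whole unsorted suffix, so the count is (n-1) + (n-2) + ... + 1 = n(n-1)/2 = 7*6/2 = 21 regardless of the input order.
Total comparisons: 6 + 5 + 4 + 3 + 2 + 1 = 21


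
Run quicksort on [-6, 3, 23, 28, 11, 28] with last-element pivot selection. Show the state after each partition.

Partition 1: pivot=28 at index 5 -> [-6, 3, 23, 28, 11, 28]
Partition 2: pivot=11 at index 2 -> [-6, 3, 11, 28, 23, 28]
Partition 3: pivot=3 at index 1 -> [-6, 3, 11, 28, 23, 28]
Partition 4: pivot=23 at index 3 -> [-6, 3, 11, 23, 28, 28]


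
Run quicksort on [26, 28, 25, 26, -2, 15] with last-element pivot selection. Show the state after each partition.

Partition 1: pivot=15 at index 1 -> [-2, 15, 25, 26, 26, 28]
Partition 2: pivot=28 at index 5 -> [-2, 15, 25, 26, 26, 28]
Partition 3: pivot=26 at index 4 -> [-2, 15, 25, 26, 26, 28]
Partition 4: pivot=26 at index 3 -> [-2, 15, 25, 26, 26, 28]


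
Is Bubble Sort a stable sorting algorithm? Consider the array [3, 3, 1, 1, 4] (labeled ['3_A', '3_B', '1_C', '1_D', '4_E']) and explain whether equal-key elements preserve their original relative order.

Trace Bubble Sort on the labeled array (the key is the number; the letter only tracks identity):
  After pass 1: [3_A, 1_C, 1_D, 3_B, 4_E]
  After pass 2: [1_C, 1_D, 3_A, 3_B, 4_E]
  After pass 3: [1_C, 1_D, 3_A, 3_B, 4_E] (no swaps, done)
Final order: [1_C, 1_D, 3_A, 3_B, 4_E]
Equal keys:
  value 1: originally 1_C, 1_D; after sorting 1_C, 1_D -> order preserved
  value 3: originally 3_A, 3_B; after sorting 3_A, 3_B -> order preserved
All equal keys kept their original relative order. Bubble Sort is stable: it only swaps adjacent elements when the left one is strictly greater, so equal keys never move past each other.
Answer: Stable


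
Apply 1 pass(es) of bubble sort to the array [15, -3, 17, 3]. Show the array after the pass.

After pass 1: [-3, 15, 3, 17] (2 swaps)
Total swaps: 2


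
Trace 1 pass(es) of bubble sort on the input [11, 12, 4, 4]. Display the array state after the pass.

After pass 1: [11, 4, 4, 12] (2 swaps)
Total swaps: 2


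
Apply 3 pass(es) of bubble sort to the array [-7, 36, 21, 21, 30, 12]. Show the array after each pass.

After pass 1: [-7, 21, 21, 30, 12, 36] (4 swaps)
After pass 2: [-7, 21, 21, 12, 30, 36] (1 swaps)
After pass 3: [-7, 21, 12, 21, 30, 36] (1 swaps)
Total swaps: 6


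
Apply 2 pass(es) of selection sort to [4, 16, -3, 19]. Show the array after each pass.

Pass 1: Select minimum -3 at index 2, swap -> [-3, 16, 4, 19]
Pass 2: Select minimum 4 at index 2, swap -> [-3, 4, 16, 19]


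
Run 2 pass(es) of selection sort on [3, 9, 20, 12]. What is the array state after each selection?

Pass 1: Select minimum 3 at index 0, swap -> [3, 9, 20, 12]
Pass 2: Select minimum 9 at index 1, swap -> [3, 9, 20, 12]


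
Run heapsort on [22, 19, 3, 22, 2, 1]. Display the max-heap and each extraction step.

Build heap: [22, 22, 3, 19, 2, 1]
Extract 22: [22, 19, 3, 1, 2, 22]
Extract 22: [19, 2, 3, 1, 22, 22]
Extract 19: [3, 2, 1, 19, 22, 22]
Extract 3: [2, 1, 3, 19, 22, 22]
Extract 2: [1, 2, 3, 19, 22, 22]


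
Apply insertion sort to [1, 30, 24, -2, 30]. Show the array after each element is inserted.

First element 1 is already 'sorted'
Insert 30: shifted 0 elements -> [1, 30, 24, -2, 30]
Insert 24: shifted 1 elements -> [1, 24, 30, -2, 30]
Insert -2: shifted 3 elements -> [-2, 1, 24, 30, 30]
Insert 30: shifted 0 elements -> [-2, 1, 24, 30, 30]


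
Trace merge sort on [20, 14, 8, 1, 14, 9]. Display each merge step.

Divide and conquer:
  Merge [14] + [8] -> [8, 14]
  Merge [20] + [8, 14] -> [8, 14, 20]
  Merge [14] + [9] -> [9, 14]
  Merge [1] + [9, 14] -> [1, 9, 14]
  Merge [8, 14, 20] + [1, 9, 14] -> [1, 8, 9, 14, 14, 20]


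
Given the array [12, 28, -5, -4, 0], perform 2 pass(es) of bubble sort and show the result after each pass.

After pass 1: [12, -5, -4, 0, 28] (3 swaps)
After pass 2: [-5, -4, 0, 12, 28] (3 swaps)
Total swaps: 6


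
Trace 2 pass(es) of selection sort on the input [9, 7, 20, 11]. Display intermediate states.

Pass 1: Select minimum 7 at index 1, swap -> [7, 9, 20, 11]
Pass 2: Select minimum 9 at index 1, swap -> [7, 9, 20, 11]


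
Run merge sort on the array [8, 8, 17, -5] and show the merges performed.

Divide and conquer:
  Merge [8] + [8] -> [8, 8]
  Merge [17] + [-5] -> [-5, 17]
  Merge [8, 8] + [-5, 17] -> [-5, 8, 8, 17]


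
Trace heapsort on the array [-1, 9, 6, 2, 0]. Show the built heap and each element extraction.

Build heap: [9, 2, 6, -1, 0]
Extract 9: [6, 2, 0, -1, 9]
Extract 6: [2, -1, 0, 6, 9]
Extract 2: [0, -1, 2, 6, 9]
Extract 0: [-1, 0, 2, 6, 9]


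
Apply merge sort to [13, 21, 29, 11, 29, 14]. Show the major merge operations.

Divide and conquer:
  Merge [21] + [29] -> [21, 29]
  Merge [13] + [21, 29] -> [13, 21, 29]
  Merge [29] + [14] -> [14, 29]
  Merge [11] + [14, 29] -> [11, 14, 29]
  Merge [13, 21, 29] + [11, 14, 29] -> [11, 13, 14, 21, 29, 29]


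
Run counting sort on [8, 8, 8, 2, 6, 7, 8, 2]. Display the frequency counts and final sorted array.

Count array: [0, 0, 2, 0, 0, 0, 1, 1, 4]
(count[i] = number of elements equal to i)
Cumulative count: [0, 0, 2, 2, 2, 2, 3, 4, 8]
Sorted: [2, 2, 6, 7, 8, 8, 8, 8]


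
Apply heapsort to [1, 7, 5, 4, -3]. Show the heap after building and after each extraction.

Build heap: [7, 4, 5, 1, -3]
Extract 7: [5, 4, -3, 1, 7]
Extract 5: [4, 1, -3, 5, 7]
Extract 4: [1, -3, 4, 5, 7]
Extract 1: [-3, 1, 4, 5, 7]


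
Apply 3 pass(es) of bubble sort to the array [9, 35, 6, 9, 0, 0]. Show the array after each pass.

After pass 1: [9, 6, 9, 0, 0, 35] (4 swaps)
After pass 2: [6, 9, 0, 0, 9, 35] (3 swaps)
After pass 3: [6, 0, 0, 9, 9, 35] (2 swaps)
Total swaps: 9


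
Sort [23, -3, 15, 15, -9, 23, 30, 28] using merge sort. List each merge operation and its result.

Divide and conquer:
  Merge [23] + [-3] -> [-3, 23]
  Merge [15] + [15] -> [15, 15]
  Merge [-3, 23] + [15, 15] -> [-3, 15, 15, 23]
  Merge [-9] + [23] -> [-9, 23]
  Merge [30] + [28] -> [28, 30]
  Merge [-9, 23] + [28, 30] -> [-9, 23, 28, 30]
  Merge [-3, 15, 15, 23] + [-9, 23, 28, 30] -> [-9, -3, 15, 15, 23, 23, 28, 30]


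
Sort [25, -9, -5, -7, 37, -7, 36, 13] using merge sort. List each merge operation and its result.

Divide and conquer:
  Merge [25] + [-9] -> [-9, 25]
  Merge [-5] + [-7] -> [-7, -5]
  Merge [-9, 25] + [-7, -5] -> [-9, -7, -5, 25]
  Merge [37] + [-7] -> [-7, 37]
  Merge [36] + [13] -> [13, 36]
  Merge [-7, 37] + [13, 36] -> [-7, 13, 36, 37]
  Merge [-9, -7, -5, 25] + [-7, 13, 36, 37] -> [-9, -7, -7, -5, 13, 25, 36, 37]


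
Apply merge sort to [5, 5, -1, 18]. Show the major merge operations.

Divide and conquer:
  Merge [5] + [5] -> [5, 5]
  Merge [-1] + [18] -> [-1, 18]
  Merge [5, 5] + [-1, 18] -> [-1, 5, 5, 18]


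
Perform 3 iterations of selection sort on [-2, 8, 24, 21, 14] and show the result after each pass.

Pass 1: Select minimum -2 at index 0, swap -> [-2, 8, 24, 21, 14]
Pass 2: Select minimum 8 at index 1, swap -> [-2, 8, 24, 21, 14]
Pass 3: Select minimum 14 at index 4, swap -> [-2, 8, 14, 21, 24]


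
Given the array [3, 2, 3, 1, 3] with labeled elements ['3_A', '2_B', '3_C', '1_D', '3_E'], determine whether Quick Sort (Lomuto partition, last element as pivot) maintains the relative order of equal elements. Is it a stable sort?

Trace Quick Sort on the labeled array (the key is the number; the letter only tracks identity):
  Partition indices 0..4 around pivot 3_E -> [3_A, 2_B, 3_C, 1_D, 3_E]
  Partition indices 0..3 around pivot 1_D -> [1_D, 2_B, 3_C, 3_A, 3_E]
  Partition indices 1..3 around pivot 3_A -> [1_D, 2_B, 3_C, 3_A, 3_E]
  Partition indices 1..2 around pivot 3_C -> [1_D, 2_B, 3_C, 3_A, 3_E]
Final order: [1_D, 2_B, 3_C, 3_A, 3_E]
Equal keys:
  value 3: originally 3_A, 3_C, 3_E; after sorting 3_C, 3_A, 3_E -> order changed
Equal keys were reordered, so Quick Sort is not stable: partition swaps elements across long distances and can reorder equal keys. (One such input is enough; an unstable sort may happen to preserve order on other inputs, but it gives no guarantee.)
Answer: Not stable


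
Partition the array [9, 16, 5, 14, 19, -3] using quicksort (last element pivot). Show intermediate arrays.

Partition 1: pivot=-3 at index 0 -> [-3, 16, 5, 14, 19, 9]
Partition 2: pivot=9 at index 2 -> [-3, 5, 9, 14, 19, 16]
Partition 3: pivot=16 at index 4 -> [-3, 5, 9, 14, 16, 19]


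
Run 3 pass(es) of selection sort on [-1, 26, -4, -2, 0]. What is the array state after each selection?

Pass 1: Select minimum -4 at index 2, swap -> [-4, 26, -1, -2, 0]
Pass 2: Select minimum -2 at index 3, swap -> [-4, -2, -1, 26, 0]
Pass 3: Select minimum -1 at index 2, swap -> [-4, -2, -1, 26, 0]


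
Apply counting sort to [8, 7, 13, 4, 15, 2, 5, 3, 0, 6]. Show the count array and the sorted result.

Count array: [1, 0, 1, 1, 1, 1, 1, 1, 1, 0, 0, 0, 0, 1, 0, 1]
(count[i] = number of elements equal to i)
Cumulative count: [1, 1, 2, 3, 4, 5, 6, 7, 8, 8, 8, 8, 8, 9, 9, 10]
Sorted: [0, 2, 3, 4, 5, 6, 7, 8, 13, 15]


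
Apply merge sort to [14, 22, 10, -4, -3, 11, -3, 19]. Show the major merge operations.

Divide and conquer:
  Merge [14] + [22] -> [14, 22]
  Merge [10] + [-4] -> [-4, 10]
  Merge [14, 22] + [-4, 10] -> [-4, 10, 14, 22]
  Merge [-3] + [11] -> [-3, 11]
  Merge [-3] + [19] -> [-3, 19]
  Merge [-3, 11] + [-3, 19] -> [-3, -3, 11, 19]
  Merge [-4, 10, 14, 22] + [-3, -3, 11, 19] -> [-4, -3, -3, 10, 11, 14, 19, 22]


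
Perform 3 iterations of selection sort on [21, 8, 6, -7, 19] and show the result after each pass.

Pass 1: Select minimum -7 at index 3, swap -> [-7, 8, 6, 21, 19]
Pass 2: Select minimum 6 at index 2, swap -> [-7, 6, 8, 21, 19]
Pass 3: Select minimum 8 at index 2, swap -> [-7, 6, 8, 21, 19]


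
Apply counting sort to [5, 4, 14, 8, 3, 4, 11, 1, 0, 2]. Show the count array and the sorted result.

Count array: [1, 1, 1, 1, 2, 1, 0, 0, 1, 0, 0, 1, 0, 0, 1]
(count[i] = number of elements equal to i)
Cumulative count: [1, 2, 3, 4, 6, 7, 7, 7, 8, 8, 8, 9, 9, 9, 10]
Sorted: [0, 1, 2, 3, 4, 4, 5, 8, 11, 14]


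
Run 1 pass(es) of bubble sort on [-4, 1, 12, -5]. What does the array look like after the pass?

After pass 1: [-4, 1, -5, 12] (1 swaps)
Total swaps: 1


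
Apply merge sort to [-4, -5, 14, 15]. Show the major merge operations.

Divide and conquer:
  Merge [-4] + [-5] -> [-5, -4]
  Merge [14] + [15] -> [14, 15]
  Merge [-5, -4] + [14, 15] -> [-5, -4, 14, 15]


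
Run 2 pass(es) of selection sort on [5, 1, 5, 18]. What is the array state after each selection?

Pass 1: Select minimum 1 at index 1, swap -> [1, 5, 5, 18]
Pass 2: Select minimum 5 at index 1, swap -> [1, 5, 5, 18]


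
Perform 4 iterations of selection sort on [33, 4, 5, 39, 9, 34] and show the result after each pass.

Pass 1: Select minimum 4 at index 1, swap -> [4, 33, 5, 39, 9, 34]
Pass 2: Select minimum 5 at index 2, swap -> [4, 5, 33, 39, 9, 34]
Pass 3: Select minimum 9 at index 4, swap -> [4, 5, 9, 39, 33, 34]
Pass 4: Select minimum 33 at index 4, swap -> [4, 5, 9, 33, 39, 34]


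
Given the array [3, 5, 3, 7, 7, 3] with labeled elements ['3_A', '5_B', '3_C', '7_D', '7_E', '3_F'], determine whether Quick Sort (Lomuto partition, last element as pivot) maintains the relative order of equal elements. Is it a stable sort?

Trace Quick Sort on the labeled array (the key is the number; the letter only tracks identity):
  Partition indices 0..5 around pivot 3_F -> [3_A, 3_C, 3_F, 7_D, 7_E, 5_B]
  Partition indices 0..1 around pivot 3_C -> [3_A, 3_C, 3_F, 7_D, 7_E, 5_B]
  Partition indices 3..5 around pivot 5_B -> [3_A, 3_C, 3_F, 5_B, 7_E, 7_D]
  Partition indices 4..5 around pivot 7_D -> [3_A, 3_C, 3_F, 5_B, 7_E, 7_D]
Final order: [3_A, 3_C, 3_F, 5_B, 7_E, 7_D]
Equal keys:
  value 3: originally 3_A, 3_C, 3_F; after sorting 3_A, 3_C, 3_F -> order preserved
  value 7: originally 7_D, 7_E; after sorting 7_E, 7_D -> order changed
Equal keys were reordered, so Quick Sort is not stable: partition swaps elements across long distances and can reorder equal keys. (One such input is enough; an unstable sort may happen to preserve order on other inputs, but it gives no guarantee.)
Answer: Not stable


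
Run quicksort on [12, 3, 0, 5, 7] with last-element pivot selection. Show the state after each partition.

Partition 1: pivot=7 at index 3 -> [3, 0, 5, 7, 12]
Partition 2: pivot=5 at index 2 -> [3, 0, 5, 7, 12]
Partition 3: pivot=0 at index 0 -> [0, 3, 5, 7, 12]


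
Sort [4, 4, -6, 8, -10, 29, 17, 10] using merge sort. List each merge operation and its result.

Divide and conquer:
  Merge [4] + [4] -> [4, 4]
  Merge [-6] + [8] -> [-6, 8]
  Merge [4, 4] + [-6, 8] -> [-6, 4, 4, 8]
  Merge [-10] + [29] -> [-10, 29]
  Merge [17] + [10] -> [10, 17]
  Merge [-10, 29] + [10, 17] -> [-10, 10, 17, 29]
  Merge [-6, 4, 4, 8] + [-10, 10, 17, 29] -> [-10, -6, 4, 4, 8, 10, 17, 29]


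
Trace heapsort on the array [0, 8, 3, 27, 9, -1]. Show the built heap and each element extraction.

Build heap: [27, 9, 3, 8, 0, -1]
Extract 27: [9, 8, 3, -1, 0, 27]
Extract 9: [8, 0, 3, -1, 9, 27]
Extract 8: [3, 0, -1, 8, 9, 27]
Extract 3: [0, -1, 3, 8, 9, 27]
Extract 0: [-1, 0, 3, 8, 9, 27]


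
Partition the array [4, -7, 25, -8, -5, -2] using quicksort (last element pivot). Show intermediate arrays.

Partition 1: pivot=-2 at index 3 -> [-7, -8, -5, -2, 25, 4]
Partition 2: pivot=-5 at index 2 -> [-7, -8, -5, -2, 25, 4]
Partition 3: pivot=-8 at index 0 -> [-8, -7, -5, -2, 25, 4]
Partition 4: pivot=4 at index 4 -> [-8, -7, -5, -2, 4, 25]


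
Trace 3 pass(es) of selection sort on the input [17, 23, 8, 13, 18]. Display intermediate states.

Pass 1: Select minimum 8 at index 2, swap -> [8, 23, 17, 13, 18]
Pass 2: Select minimum 13 at index 3, swap -> [8, 13, 17, 23, 18]
Pass 3: Select minimum 17 at index 2, swap -> [8, 13, 17, 23, 18]


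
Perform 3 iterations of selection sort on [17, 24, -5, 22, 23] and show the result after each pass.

Pass 1: Select minimum -5 at index 2, swap -> [-5, 24, 17, 22, 23]
Pass 2: Select minimum 17 at index 2, swap -> [-5, 17, 24, 22, 23]
Pass 3: Select minimum 22 at index 3, swap -> [-5, 17, 22, 24, 23]


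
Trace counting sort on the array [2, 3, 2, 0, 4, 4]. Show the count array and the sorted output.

Count array: [1, 0, 2, 1, 2]
(count[i] = number of elements equal to i)
Cumulative count: [1, 1, 3, 4, 6]
Sorted: [0, 2, 2, 3, 4, 4]


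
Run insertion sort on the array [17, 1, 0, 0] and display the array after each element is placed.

First element 17 is already 'sorted'
Insert 1: shifted 1 elements -> [1, 17, 0, 0]
Insert 0: shifted 2 elements -> [0, 1, 17, 0]
Insert 0: shifted 2 elements -> [0, 0, 1, 17]


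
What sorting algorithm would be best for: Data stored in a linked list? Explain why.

Best choice: Merge sort
Reason: Merge sort doesn't require random access; can be done in O(1) extra space for linked lists


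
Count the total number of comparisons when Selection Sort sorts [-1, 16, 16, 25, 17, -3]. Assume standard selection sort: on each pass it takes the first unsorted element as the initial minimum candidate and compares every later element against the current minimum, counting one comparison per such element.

Pass 1: scan indices 1..5 for the minimum = 5 comparison(s); min is -3, place at index 0 -> [-3, 16, 16, 25, 17, -1]
Pass 2: scan indices 2..5 for the minimum = 4 comparison(s); min is -1, place at index 1 -> [-3, -1, 16, 25, 17, 16]
Pass 3: scan indices 3..5 for the minimum = 3 comparison(s); min is 16, place at index 2 -> [-3, -1, 16, 25, 17, 16]
Pass 4: scan indices 4..5 for the minimum = 2 comparison(s); min is 16, place at index 3 -> [-3, -1, 16, 16, 17, 25]
Pass 5: scan indices 5..5 for the minimum = 1 comparison(s); min is 17, place at index 4 -> [-3, -1, 16, 16, 17, 25]
Selection sort always scans the whole unsorted suffix, so the count is (n-1) + (n-2) + ... + 1 = n(n-1)/2 = 6*5/2 = 15 regardless of the input order.
Total comparisons: 5 + 4 + 3 + 2 + 1 = 15


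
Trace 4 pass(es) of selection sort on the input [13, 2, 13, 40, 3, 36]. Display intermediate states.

Pass 1: Select minimum 2 at index 1, swap -> [2, 13, 13, 40, 3, 36]
Pass 2: Select minimum 3 at index 4, swap -> [2, 3, 13, 40, 13, 36]
Pass 3: Select minimum 13 at index 2, swap -> [2, 3, 13, 40, 13, 36]
Pass 4: Select minimum 13 at index 4, swap -> [2, 3, 13, 13, 40, 36]


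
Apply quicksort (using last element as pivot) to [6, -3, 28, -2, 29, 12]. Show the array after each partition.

Partition 1: pivot=12 at index 3 -> [6, -3, -2, 12, 29, 28]
Partition 2: pivot=-2 at index 1 -> [-3, -2, 6, 12, 29, 28]
Partition 3: pivot=28 at index 4 -> [-3, -2, 6, 12, 28, 29]


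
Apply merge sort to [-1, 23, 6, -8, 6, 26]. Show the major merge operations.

Divide and conquer:
  Merge [23] + [6] -> [6, 23]
  Merge [-1] + [6, 23] -> [-1, 6, 23]
  Merge [6] + [26] -> [6, 26]
  Merge [-8] + [6, 26] -> [-8, 6, 26]
  Merge [-1, 6, 23] + [-8, 6, 26] -> [-8, -1, 6, 6, 23, 26]


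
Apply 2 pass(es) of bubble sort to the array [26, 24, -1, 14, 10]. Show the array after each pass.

After pass 1: [24, -1, 14, 10, 26] (4 swaps)
After pass 2: [-1, 14, 10, 24, 26] (3 swaps)
Total swaps: 7


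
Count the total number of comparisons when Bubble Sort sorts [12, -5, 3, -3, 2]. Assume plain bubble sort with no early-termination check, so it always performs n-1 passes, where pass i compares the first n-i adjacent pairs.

Pass 1: compare adjacent pairs (0,1)..(3,4) = 4 comparison(s), 4 swap(s) -> [-5, 3, -3, 2, 12]
Pass 2: compare adjacent pairs (0,1)..(2,3) = 3 comparison(s), 2 swap(s) -> [-5, -3, 2, 3, 12]
Pass 3: compare adjacent pairs (0,1)..(1,2) = 2 comparison(s), 0 swap(s) -> [-5, -3, 2, 3, 12]
Pass 4: compare adjacent pairs (0,1)..(0,1) = 1 comparison(s), 0 swap(s) -> [-5, -3, 2, 3, 12]
Total comparisons: 4 + 3 + 2 + 1 = 10


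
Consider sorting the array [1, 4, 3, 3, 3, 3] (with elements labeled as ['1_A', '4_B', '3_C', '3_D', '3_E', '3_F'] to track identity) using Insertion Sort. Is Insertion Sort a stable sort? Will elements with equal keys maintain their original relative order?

Trace Insertion Sort on the labeled array (the key is the number; the letter only tracks identity):
  Insert 4_B at index 1: [1_A, 4_B, 3_C, 3_D, 3_E, 3_F]
  Insert 3_C at index 1: [1_A, 3_C, 4_B, 3_D, 3_E, 3_F]
  Insert 3_D at index 2: [1_A, 3_C, 3_D, 4_B, 3_E, 3_F]
  Insert 3_E at index 3: [1_A, 3_C, 3_D, 3_E, 4_B, 3_F]
  Insert 3_F at index 4: [1_A, 3_C, 3_D, 3_E, 3_F, 4_B]
Final order: [1_A, 3_C, 3_D, 3_E, 3_F, 4_B]
Equal keys:
  value 3: originally 3_C, 3_D, 3_E, 3_F; after sorting 3_C, 3_D, 3_E, 3_F -> order preserved
All equal keys kept their original relative order. Insertion Sort is stable: elements are shifted only while they are strictly greater than the key, so a key is inserted after any equal elements already placed.
Answer: Stable


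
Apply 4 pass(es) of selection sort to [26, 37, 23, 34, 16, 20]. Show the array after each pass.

Pass 1: Select minimum 16 at index 4, swap -> [16, 37, 23, 34, 26, 20]
Pass 2: Select minimum 20 at index 5, swap -> [16, 20, 23, 34, 26, 37]
Pass 3: Select minimum 23 at index 2, swap -> [16, 20, 23, 34, 26, 37]
Pass 4: Select minimum 26 at index 4, swap -> [16, 20, 23, 26, 34, 37]


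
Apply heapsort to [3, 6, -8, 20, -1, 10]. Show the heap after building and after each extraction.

Build heap: [20, 6, 10, 3, -1, -8]
Extract 20: [10, 6, -8, 3, -1, 20]
Extract 10: [6, 3, -8, -1, 10, 20]
Extract 6: [3, -1, -8, 6, 10, 20]
Extract 3: [-1, -8, 3, 6, 10, 20]
Extract -1: [-8, -1, 3, 6, 10, 20]


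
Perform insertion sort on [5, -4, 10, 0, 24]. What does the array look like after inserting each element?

First element 5 is already 'sorted'
Insert -4: shifted 1 elements -> [-4, 5, 10, 0, 24]
Insert 10: shifted 0 elements -> [-4, 5, 10, 0, 24]
Insert 0: shifted 2 elements -> [-4, 0, 5, 10, 24]
Insert 24: shifted 0 elements -> [-4, 0, 5, 10, 24]
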